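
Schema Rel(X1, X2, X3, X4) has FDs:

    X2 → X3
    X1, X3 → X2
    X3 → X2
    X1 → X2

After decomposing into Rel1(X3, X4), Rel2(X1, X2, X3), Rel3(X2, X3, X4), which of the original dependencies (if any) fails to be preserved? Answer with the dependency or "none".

none

X2 → X3 lies within Rel2.
X1, X3 → X2 lies within Rel2.
X3 → X2 lies within Rel2.
X1 → X2 lies within Rel2.
Every dependency is enforceable on the fragments, so the decomposition is dependency-preserving.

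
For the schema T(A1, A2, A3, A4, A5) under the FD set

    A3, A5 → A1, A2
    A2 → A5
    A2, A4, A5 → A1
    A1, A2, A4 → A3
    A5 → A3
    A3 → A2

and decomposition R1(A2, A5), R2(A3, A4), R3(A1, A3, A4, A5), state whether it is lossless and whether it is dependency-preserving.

Lossless test (chase): Rows 1 and 3 agree on A5; apply A5→A3 and equate their A3 entries. Rows 1 and 2 agree on A3; apply A3→A2 and equate their A2 entries. Rows 1 and 3 agree on A3; apply A3→A2 and equate their A2 entries. Rows 1 and 3 agree on A3, A5; apply A3, A5→A1, A2 and equate their A1, A2 entries. Rows 1 and 2 agree on A2; apply A2→A5 and equate their A5 entries. Rows 2 and 3 agree on A2, A4, A5; apply A2, A4, A5→A1 and equate their A1 entries. Row 2 is now all distinguished symbols — the join is lossless.
Dependency preservation: A3, A5 → A1, A2; A2, A4, A5 → A1; A1, A2, A4 → A3; A3 → A2 are not contained in any single fragment, but the restricted closure of each left-hand side across the fragments still reaches the right-hand side; the remaining FDs each lie inside some fragment. All dependencies are preserved.

lossless and dependency-preserving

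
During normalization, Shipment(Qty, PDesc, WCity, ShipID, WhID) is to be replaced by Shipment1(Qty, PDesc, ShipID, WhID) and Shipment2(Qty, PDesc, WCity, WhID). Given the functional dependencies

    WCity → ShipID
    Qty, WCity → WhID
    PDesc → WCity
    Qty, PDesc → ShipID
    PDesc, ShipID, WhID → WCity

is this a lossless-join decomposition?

Common attributes: Shipment1 ∩ Shipment2 = {Qty, PDesc, WhID}.
Closure of {Qty, PDesc, WhID}: PDesc → WCity applies, adding WCity; Qty, PDesc → ShipID applies, adding ShipID. So (Qty, PDesc, WhID)⁺ = {Qty, PDesc, WCity, ShipID, WhID}.
This closure contains every attribute of Shipment1, so Shipment1 ∩ Shipment2 → Shipment1. The join is lossless.

Yes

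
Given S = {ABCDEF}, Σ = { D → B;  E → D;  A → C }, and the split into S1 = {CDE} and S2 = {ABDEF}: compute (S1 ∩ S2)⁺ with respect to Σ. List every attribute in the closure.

S1 ∩ S2 = {DE}.
D → B applies, adding B
Closure: {BDE}.

BDE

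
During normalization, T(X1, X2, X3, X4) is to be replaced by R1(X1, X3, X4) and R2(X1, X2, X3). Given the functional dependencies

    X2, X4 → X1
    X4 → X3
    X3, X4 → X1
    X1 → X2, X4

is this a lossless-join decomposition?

Common attributes: R1 ∩ R2 = {X1, X3}.
Closure of {X1, X3}: X1 → X2, X4 applies, adding X2, X4. So (X1, X3)⁺ = {X1, X2, X3, X4}.
This closure contains every attribute of R1, so R1 ∩ R2 → R1. The join is lossless.

Yes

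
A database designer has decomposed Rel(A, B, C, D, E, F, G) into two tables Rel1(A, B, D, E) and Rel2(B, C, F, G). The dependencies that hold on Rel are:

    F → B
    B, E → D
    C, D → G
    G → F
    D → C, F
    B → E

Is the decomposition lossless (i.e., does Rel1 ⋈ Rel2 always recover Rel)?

Common attributes: Rel1 ∩ Rel2 = {B}.
Closure of {B}: B → E applies, adding E; B, E → D applies, adding D; D → C, F applies, adding C, F; C, D → G applies, adding G. So (B)⁺ = {B, C, D, E, F, G}.
This closure contains every attribute of Rel2, so Rel1 ∩ Rel2 → Rel2. The join is lossless.

Yes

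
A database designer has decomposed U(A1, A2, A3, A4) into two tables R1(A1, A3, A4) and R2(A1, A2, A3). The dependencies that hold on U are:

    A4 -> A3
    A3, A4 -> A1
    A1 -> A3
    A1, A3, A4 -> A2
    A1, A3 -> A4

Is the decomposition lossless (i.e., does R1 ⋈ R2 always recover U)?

Yes

Common attributes: R1 ∩ R2 = {A1, A3}.
Closure of {A1, A3}: A1, A3 → A4 applies, adding A4; A1, A3, A4 → A2 applies, adding A2. So (A1, A3)⁺ = {A1, A2, A3, A4}.
This closure contains every attribute of R1, so R1 ∩ R2 → R1. The join is lossless.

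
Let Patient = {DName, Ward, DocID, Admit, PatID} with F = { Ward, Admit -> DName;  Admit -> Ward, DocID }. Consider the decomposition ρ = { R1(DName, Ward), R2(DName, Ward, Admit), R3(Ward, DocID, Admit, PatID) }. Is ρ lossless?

Yes

Chase test. Columns are DName, Ward, DocID, Admit, PatID; row i has aⱼ where attribute j ∈ Ri, else bᵢⱼ.
Initial tableau (one row per fragment):
  row 1: a1 a2 b13 b14 b15
  row 2: a1 a2 b23 a4 b25
  row 3: b31 a2 a3 a4 a5
Rows 2 and 3 agree on Ward, Admit; apply Ward, Admit→DName and equate their DName entries.
Rows 2 and 3 agree on Admit; apply Admit→Ward, DocID and equate their Ward, DocID entries.
Row 3 is now all distinguished symbols — the join is lossless.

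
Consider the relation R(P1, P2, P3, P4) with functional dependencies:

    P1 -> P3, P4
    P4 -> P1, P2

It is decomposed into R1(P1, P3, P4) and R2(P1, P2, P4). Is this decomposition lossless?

Common attributes: R1 ∩ R2 = {P1, P4}.
Closure of {P1, P4}: P1 → P3, P4 applies, adding P3; P4 → P1, P2 applies, adding P2. So (P1, P4)⁺ = {P1, P2, P3, P4}.
This closure contains every attribute of R1, so R1 ∩ R2 → R1. The join is lossless.

Yes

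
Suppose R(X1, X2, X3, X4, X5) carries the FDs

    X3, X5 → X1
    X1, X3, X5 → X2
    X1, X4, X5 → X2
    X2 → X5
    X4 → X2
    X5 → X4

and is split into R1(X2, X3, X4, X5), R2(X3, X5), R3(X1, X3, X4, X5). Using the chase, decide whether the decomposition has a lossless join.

Chase test. Columns are X1, X2, X3, X4, X5; row i has aⱼ where attribute j ∈ Ri, else bᵢⱼ.
Initial tableau (one row per fragment):
  row 1: b11 a2 a3 a4 a5
  row 2: b21 b22 a3 b24 a5
  row 3: a1 b32 a3 a4 a5
Rows 1 and 2 agree on X3, X5; apply X3, X5→X1 and equate their X1 entries.
Rows 1 and 3 agree on X3, X5; apply X3, X5→X1 and equate their X1 entries.
Rows 1 and 2 agree on X1, X3, X5; apply X1, X3, X5→X2 and equate their X2 entries.
Rows 1 and 3 agree on X1, X3, X5; apply X1, X3, X5→X2 and equate their X2 entries.
Rows 1 and 2 agree on X5; apply X5→X4 and equate their X4 entries.
Row 1 is now all distinguished symbols — the join is lossless.

Yes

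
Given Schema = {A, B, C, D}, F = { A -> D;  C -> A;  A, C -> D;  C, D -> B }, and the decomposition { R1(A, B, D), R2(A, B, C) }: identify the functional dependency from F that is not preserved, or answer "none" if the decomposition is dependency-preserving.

none

A → D lies within R1.
C → A lies within R2.
A, C → D: restricted closure across fragments reaches D.
C, D → B: restricted closure across fragments reaches B.
Every dependency is enforceable on the fragments, so the decomposition is dependency-preserving.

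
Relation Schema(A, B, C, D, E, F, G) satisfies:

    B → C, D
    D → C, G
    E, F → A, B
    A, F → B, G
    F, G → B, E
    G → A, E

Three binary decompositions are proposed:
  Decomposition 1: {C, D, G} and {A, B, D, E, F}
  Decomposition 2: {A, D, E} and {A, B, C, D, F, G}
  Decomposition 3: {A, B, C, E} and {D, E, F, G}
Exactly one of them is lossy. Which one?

Decomposition 3

Decomposition 1: common = {D}, closure = {A, C, D, E, G} → lossless.
Decomposition 2: common = {A, D}, closure = {A, C, D, E, G} → lossless.
Decomposition 3: common = {E}, closure = {E} → lossy.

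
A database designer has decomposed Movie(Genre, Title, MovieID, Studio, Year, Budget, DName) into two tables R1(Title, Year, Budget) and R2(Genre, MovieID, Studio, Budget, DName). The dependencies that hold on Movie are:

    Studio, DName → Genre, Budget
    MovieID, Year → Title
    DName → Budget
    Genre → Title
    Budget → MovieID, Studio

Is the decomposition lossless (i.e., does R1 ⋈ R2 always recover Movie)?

Common attributes: R1 ∩ R2 = {Budget}.
Closure of {Budget}: Budget → MovieID, Studio applies, adding MovieID, Studio. So (Budget)⁺ = {MovieID, Studio, Budget}.
The closure contains neither all of R1 = {Title, Year, Budget} nor all of R2 = {Genre, MovieID, Studio, Budget, DName}, so the common attributes are not a superkey of either fragment. The join is lossy.

No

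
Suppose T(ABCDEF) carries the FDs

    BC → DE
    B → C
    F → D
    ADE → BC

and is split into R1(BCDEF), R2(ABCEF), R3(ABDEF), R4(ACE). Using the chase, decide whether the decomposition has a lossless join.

Yes

Chase test. Columns are ABCDEF; row i has aⱼ where attribute j ∈ Ri, else bᵢⱼ.
Initial tableau (one row per fragment):
  row 1: b11 a2 a3 a4 a5 a6
  row 2: a1 a2 a3 b24 a5 a6
  row 3: a1 a2 b33 a4 a5 a6
  row 4: a1 b42 a3 b44 a5 b46
Rows 1 and 2 agree on BC; apply BC→DE and equate their DE entries.
Rows 1 and 3 agree on B; apply B→C and equate their C entries.
Row 2 is now all distinguished symbols — the join is lossless.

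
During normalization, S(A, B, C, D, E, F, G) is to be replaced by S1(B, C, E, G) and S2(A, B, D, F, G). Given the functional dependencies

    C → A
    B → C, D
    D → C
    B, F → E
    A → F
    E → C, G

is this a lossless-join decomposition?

Common attributes: S1 ∩ S2 = {B, G}.
Closure of {B, G}: B → C, D applies, adding C, D; C → A applies, adding A; A → F applies, adding F; B, F → E applies, adding E. So (B, G)⁺ = {A, B, C, D, E, F, G}.
This closure contains every attribute of S1, so S1 ∩ S2 → S1. The join is lossless.

Yes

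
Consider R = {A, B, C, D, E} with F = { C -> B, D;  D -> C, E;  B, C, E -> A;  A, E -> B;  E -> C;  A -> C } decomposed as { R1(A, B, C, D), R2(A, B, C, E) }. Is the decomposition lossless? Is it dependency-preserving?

Lossless test: (A, B, C)⁺ = {A, B, C, D, E}, which contains all of one fragment — lossless.
Dependency preservation: D → C, E is not contained in any single fragment, but the restricted closure of its left-hand side across the fragments still reaches the right-hand side; the remaining FDs each lie inside some fragment. All dependencies are preserved.

lossless and dependency-preserving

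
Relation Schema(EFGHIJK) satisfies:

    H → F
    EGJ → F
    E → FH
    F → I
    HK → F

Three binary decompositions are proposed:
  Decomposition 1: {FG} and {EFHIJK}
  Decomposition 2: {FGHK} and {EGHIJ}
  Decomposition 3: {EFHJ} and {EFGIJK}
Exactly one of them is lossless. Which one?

Decomposition 1: common = {F}, closure = {FI} → lossy.
Decomposition 2: common = {GH}, closure = {FGHI} → lossy.
Decomposition 3: common = {EFJ}, closure = {EFHIJ} → lossless.

Decomposition 3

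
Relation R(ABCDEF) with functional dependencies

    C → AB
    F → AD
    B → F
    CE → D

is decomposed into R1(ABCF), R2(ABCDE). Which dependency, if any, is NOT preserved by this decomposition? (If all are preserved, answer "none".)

Check F → AD: no single fragment contains all of {ADF}, and the restricted closure of {F} across the fragments never reaches {AD}.
C → AB is preserved.
B → F is preserved.
CE → D is preserved.

F → AD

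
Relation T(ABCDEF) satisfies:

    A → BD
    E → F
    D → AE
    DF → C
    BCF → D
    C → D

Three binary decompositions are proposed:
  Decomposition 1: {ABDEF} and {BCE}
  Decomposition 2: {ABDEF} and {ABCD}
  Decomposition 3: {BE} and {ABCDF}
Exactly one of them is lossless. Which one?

Decomposition 1: common = {BE}, closure = {BEF} → lossy.
Decomposition 2: common = {ABD}, closure = {ABCDEF} → lossless.
Decomposition 3: common = {B}, closure = {B} → lossy.

Decomposition 2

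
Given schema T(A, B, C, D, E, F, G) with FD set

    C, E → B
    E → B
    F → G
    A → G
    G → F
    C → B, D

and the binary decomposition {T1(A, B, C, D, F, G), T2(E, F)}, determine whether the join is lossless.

Common attributes: T1 ∩ T2 = {F}.
Closure of {F}: F → G applies, adding G. So (F)⁺ = {F, G}.
The closure contains neither all of T1 = {A, B, C, D, F, G} nor all of T2 = {E, F}, so the common attributes are not a superkey of either fragment. The join is lossy.

No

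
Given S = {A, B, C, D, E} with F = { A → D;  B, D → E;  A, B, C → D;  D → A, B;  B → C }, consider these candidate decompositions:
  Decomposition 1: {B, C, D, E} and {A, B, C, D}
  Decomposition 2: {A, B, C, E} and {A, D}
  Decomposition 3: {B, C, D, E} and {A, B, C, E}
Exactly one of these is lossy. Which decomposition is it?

Decomposition 1: common = {B, C, D}, closure = {A, B, C, D, E} → lossless.
Decomposition 2: common = {A}, closure = {A, B, C, D, E} → lossless.
Decomposition 3: common = {B, C, E}, closure = {B, C, E} → lossy.

Decomposition 3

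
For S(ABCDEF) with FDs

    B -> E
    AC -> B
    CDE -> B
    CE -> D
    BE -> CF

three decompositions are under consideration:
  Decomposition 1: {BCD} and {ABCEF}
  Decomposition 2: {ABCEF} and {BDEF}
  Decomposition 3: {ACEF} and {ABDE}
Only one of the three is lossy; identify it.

Decomposition 1: common = {BC}, closure = {BCDEF} → lossless.
Decomposition 2: common = {BEF}, closure = {BCDEF} → lossless.
Decomposition 3: common = {AE}, closure = {AE} → lossy.

Decomposition 3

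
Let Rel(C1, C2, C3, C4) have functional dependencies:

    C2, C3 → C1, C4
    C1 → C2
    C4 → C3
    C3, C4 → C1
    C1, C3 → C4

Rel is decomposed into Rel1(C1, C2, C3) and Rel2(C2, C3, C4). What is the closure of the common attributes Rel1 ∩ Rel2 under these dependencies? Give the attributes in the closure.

C1, C2, C3, C4

Rel1 ∩ Rel2 = {C2, C3}.
C2, C3 → C1, C4 applies, adding C1, C4
Closure: {C1, C2, C3, C4}.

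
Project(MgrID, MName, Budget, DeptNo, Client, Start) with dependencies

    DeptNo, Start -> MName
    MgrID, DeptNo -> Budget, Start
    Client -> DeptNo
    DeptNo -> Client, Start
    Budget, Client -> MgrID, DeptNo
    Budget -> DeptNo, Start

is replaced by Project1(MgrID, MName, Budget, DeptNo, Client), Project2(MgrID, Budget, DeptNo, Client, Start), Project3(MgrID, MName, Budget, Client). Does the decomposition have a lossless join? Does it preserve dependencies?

lossless and dependency-preserving

Lossless test (chase): Rows 1 and 2 agree on MgrID, DeptNo; apply MgrID, DeptNo→Budget, Start and equate their Budget, Start entries. Rows 1 and 3 agree on Client; apply Client→DeptNo and equate their DeptNo entries. Rows 1 and 3 agree on DeptNo; apply DeptNo→Client, Start and equate their Client, Start entries. Rows 1 and 2 agree on DeptNo, Start; apply DeptNo, Start→MName and equate their MName entries. Row 1 is now all distinguished symbols — the join is lossless.
Dependency preservation: DeptNo, Start → MName is not contained in any single fragment, but the restricted closure of its left-hand side across the fragments still reaches the right-hand side; the remaining FDs each lie inside some fragment. All dependencies are preserved.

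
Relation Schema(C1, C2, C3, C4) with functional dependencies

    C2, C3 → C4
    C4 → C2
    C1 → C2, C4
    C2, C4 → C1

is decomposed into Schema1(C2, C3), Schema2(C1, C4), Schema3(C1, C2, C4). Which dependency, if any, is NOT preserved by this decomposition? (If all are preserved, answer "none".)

Check C2, C3 → C4: no single fragment contains all of {C2, C3, C4}, and the restricted closure of {C2, C3} across the fragments never reaches {C4}.
C4 → C2 is preserved.
C1 → C2, C4 is preserved.
C2, C4 → C1 is preserved.

C2, C3 → C4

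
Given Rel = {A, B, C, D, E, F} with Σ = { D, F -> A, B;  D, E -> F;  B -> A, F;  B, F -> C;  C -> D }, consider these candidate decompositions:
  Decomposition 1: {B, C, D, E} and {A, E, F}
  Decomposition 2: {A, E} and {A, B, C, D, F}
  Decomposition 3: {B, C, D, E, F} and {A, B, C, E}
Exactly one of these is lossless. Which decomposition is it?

Decomposition 1: common = {E}, closure = {E} → lossy.
Decomposition 2: common = {A}, closure = {A} → lossy.
Decomposition 3: common = {B, C, E}, closure = {A, B, C, D, E, F} → lossless.

Decomposition 3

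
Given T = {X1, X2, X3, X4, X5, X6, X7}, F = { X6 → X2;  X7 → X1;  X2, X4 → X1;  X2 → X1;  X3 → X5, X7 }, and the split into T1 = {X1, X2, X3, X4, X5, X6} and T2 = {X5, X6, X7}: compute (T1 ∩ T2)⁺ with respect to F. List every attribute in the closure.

X1, X2, X5, X6

T1 ∩ T2 = {X5, X6}.
X6 → X2 applies, adding X2
X2 → X1 applies, adding X1
Closure: {X1, X2, X5, X6}.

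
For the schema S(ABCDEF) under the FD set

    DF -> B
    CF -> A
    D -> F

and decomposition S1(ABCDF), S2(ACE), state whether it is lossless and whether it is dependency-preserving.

Lossless test: (AC)⁺ = {AC}, which is a superkey of neither fragment — lossy.
Dependency preservation: every FD's attributes lie within a single fragment, so each can be enforced locally — preserved.

lossy but dependency-preserving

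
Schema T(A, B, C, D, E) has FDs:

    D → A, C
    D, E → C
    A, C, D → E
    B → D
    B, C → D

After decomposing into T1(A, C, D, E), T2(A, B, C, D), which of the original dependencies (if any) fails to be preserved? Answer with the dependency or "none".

D → A, C lies within T1.
D, E → C lies within T1.
A, C, D → E lies within T1.
B → D lies within T2.
B, C → D lies within T2.
Every dependency is enforceable on the fragments, so the decomposition is dependency-preserving.

none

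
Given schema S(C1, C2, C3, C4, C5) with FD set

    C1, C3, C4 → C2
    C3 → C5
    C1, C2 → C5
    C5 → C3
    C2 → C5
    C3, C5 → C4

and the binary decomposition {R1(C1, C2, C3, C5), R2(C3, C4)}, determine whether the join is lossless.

Yes

Common attributes: R1 ∩ R2 = {C3}.
Closure of {C3}: C3 → C5 applies, adding C5; C3, C5 → C4 applies, adding C4. So (C3)⁺ = {C3, C4, C5}.
This closure contains every attribute of R2, so R1 ∩ R2 → R2. The join is lossless.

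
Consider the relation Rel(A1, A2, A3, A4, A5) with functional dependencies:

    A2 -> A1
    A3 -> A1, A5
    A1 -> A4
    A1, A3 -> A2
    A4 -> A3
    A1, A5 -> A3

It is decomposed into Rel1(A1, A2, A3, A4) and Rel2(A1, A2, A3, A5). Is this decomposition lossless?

Common attributes: Rel1 ∩ Rel2 = {A1, A2, A3}.
Closure of {A1, A2, A3}: A3 → A1, A5 applies, adding A5; A1 → A4 applies, adding A4. So (A1, A2, A3)⁺ = {A1, A2, A3, A4, A5}.
This closure contains every attribute of Rel1, so Rel1 ∩ Rel2 → Rel1. The join is lossless.

Yes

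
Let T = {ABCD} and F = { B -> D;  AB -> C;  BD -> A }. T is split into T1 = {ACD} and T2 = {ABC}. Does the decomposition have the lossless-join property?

Common attributes: T1 ∩ T2 = {AC}.
No dependency enlarges {AC}, so (AC)⁺ = {AC}.
The closure contains neither all of T1 = {ACD} nor all of T2 = {ABC}, so the common attributes are not a superkey of either fragment. The join is lossy.

No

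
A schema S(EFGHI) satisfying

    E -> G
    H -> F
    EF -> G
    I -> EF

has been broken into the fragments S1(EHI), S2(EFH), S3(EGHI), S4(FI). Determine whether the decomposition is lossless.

Yes

Chase test. Columns are EFGHI; row i has aⱼ where attribute j ∈ Si, else bᵢⱼ.
Initial tableau (one row per fragment):
  row 1: a1 b12 b13 a4 a5
  row 2: a1 a2 b23 a4 b25
  row 3: a1 b32 a3 a4 a5
  row 4: b41 a2 b43 b44 a5
Rows 1 and 2 agree on E; apply E→G and equate their G entries.
Rows 1 and 3 agree on E; apply E→G and equate their G entries.
Rows 1 and 2 agree on H; apply H→F and equate their F entries.
Rows 1 and 3 agree on H; apply H→F and equate their F entries.
Rows 1 and 4 agree on I; apply I→EF and equate their EF entries.
Rows 1 and 4 agree on E; apply E→G and equate their G entries.
Row 1 is now all distinguished symbols — the join is lossless.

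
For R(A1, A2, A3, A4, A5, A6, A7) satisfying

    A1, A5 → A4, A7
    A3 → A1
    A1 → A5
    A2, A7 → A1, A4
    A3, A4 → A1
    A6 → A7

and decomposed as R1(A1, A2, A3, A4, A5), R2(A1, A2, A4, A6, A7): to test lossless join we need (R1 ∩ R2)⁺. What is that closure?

A1, A2, A4, A5, A7

R1 ∩ R2 = {A1, A2, A4}.
A1 → A5 applies, adding A5
A1, A5 → A4, A7 applies, adding A7
Closure: {A1, A2, A4, A5, A7}.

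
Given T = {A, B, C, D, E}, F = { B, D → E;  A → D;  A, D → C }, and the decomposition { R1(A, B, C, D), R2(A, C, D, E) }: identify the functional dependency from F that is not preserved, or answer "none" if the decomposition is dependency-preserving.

Check B, D → E: no single fragment contains all of {B, D, E}, and the restricted closure of {B, D} across the fragments never reaches {E}.
A → D is preserved.
A, D → C is preserved.

B, D → E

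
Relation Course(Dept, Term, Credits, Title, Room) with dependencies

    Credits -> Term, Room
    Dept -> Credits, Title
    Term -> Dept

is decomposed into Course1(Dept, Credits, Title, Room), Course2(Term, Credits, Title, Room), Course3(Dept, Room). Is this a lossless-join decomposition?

Chase test. Columns are Dept, Term, Credits, Title, Room; row i has aⱼ where attribute j ∈ Coursei, else bᵢⱼ.
Initial tableau (one row per fragment):
  row 1: a1 b12 a3 a4 a5
  row 2: b21 a2 a3 a4 a5
  row 3: a1 b32 b33 b34 a5
Rows 1 and 2 agree on Credits; apply Credits→Term, Room and equate their Term, Room entries.
Rows 1 and 3 agree on Dept; apply Dept→Credits, Title and equate their Credits, Title entries.
Rows 1 and 2 agree on Term; apply Term→Dept and equate their Dept entries.
Rows 1 and 3 agree on Credits; apply Credits→Term, Room and equate their Term, Room entries.
Row 1 is now all distinguished symbols — the join is lossless.

Yes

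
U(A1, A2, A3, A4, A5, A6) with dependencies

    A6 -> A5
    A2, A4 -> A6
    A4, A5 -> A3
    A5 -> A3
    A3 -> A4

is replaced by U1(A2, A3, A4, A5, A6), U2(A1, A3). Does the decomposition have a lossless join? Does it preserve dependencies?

lossy but dependency-preserving

Lossless test: (A3)⁺ = {A3, A4}, which is a superkey of neither fragment — lossy.
Dependency preservation: every FD's attributes lie within a single fragment, so each can be enforced locally — preserved.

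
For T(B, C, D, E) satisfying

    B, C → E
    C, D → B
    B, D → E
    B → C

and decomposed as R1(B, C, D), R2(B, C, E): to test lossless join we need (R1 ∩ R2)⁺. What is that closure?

R1 ∩ R2 = {B, C}.
B, C → E applies, adding E
Closure: {B, C, E}.

B, C, E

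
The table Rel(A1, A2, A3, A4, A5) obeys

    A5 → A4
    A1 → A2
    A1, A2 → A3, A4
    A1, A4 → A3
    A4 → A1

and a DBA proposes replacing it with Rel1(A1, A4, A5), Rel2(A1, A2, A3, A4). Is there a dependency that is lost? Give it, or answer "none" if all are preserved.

none

A5 → A4 lies within Rel1.
A1 → A2 lies within Rel2.
A1, A2 → A3, A4 lies within Rel2.
A1, A4 → A3 lies within Rel2.
A4 → A1 lies within Rel1.
Every dependency is enforceable on the fragments, so the decomposition is dependency-preserving.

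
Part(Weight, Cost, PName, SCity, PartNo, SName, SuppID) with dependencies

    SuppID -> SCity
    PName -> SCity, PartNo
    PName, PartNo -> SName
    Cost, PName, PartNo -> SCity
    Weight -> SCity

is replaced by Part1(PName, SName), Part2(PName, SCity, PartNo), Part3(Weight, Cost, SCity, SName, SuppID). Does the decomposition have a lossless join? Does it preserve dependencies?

lossy but dependency-preserving

Lossless test (chase): Rows 1 and 2 agree on PName; apply PName→SCity, PartNo and equate their SCity, PartNo entries. Rows 1 and 2 agree on PName, PartNo; apply PName, PartNo→SName and equate their SName entries. No row becomes fully distinguished — the join is lossy.
Dependency preservation: PName, PartNo → SName; Cost, PName, PartNo → SCity are not contained in any single fragment, but the restricted closure of each left-hand side across the fragments still reaches the right-hand side; the remaining FDs each lie inside some fragment. All dependencies are preserved.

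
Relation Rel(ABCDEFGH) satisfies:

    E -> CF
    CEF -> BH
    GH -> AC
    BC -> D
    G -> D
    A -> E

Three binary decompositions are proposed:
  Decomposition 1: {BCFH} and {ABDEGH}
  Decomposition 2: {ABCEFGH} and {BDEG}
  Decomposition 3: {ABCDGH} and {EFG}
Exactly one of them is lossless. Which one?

Decomposition 2

Decomposition 1: common = {BH}, closure = {BH} → lossy.
Decomposition 2: common = {BEG}, closure = {ABCDEFGH} → lossless.
Decomposition 3: common = {G}, closure = {DG} → lossy.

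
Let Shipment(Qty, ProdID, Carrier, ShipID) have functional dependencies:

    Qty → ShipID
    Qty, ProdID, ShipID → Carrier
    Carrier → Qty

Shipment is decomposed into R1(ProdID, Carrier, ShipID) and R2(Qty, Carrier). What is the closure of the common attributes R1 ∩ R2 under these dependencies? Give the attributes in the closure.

R1 ∩ R2 = {Carrier}.
Carrier → Qty applies, adding Qty
Qty → ShipID applies, adding ShipID
Closure: {Qty, Carrier, ShipID}.

Qty, Carrier, ShipID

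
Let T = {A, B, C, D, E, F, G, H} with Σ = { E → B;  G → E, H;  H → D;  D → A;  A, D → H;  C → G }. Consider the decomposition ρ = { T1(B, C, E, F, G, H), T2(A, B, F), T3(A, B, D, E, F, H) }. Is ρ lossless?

Chase test. Columns are A, B, C, D, E, F, G, H; row i has aⱼ where attribute j ∈ Ti, else bᵢⱼ.
Initial tableau (one row per fragment):
  row 1: b11 a2 a3 b14 a5 a6 a7 a8
  row 2: a1 a2 b23 b24 b25 a6 b27 b28
  row 3: a1 a2 b33 a4 a5 a6 b37 a8
Rows 1 and 3 agree on H; apply H→D and equate their D entries.
Rows 1 and 3 agree on D; apply D→A and equate their A entries.
Row 1 is now all distinguished symbols — the join is lossless.

Yes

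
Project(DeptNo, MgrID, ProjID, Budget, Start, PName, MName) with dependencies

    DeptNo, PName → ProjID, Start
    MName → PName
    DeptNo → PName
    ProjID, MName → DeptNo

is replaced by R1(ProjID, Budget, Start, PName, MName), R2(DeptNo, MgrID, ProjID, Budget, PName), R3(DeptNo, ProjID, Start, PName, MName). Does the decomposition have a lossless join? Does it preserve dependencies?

Lossless test (chase): Rows 2 and 3 agree on DeptNo, PName; apply DeptNo, PName→ProjID, Start and equate their ProjID, Start entries. Rows 1 and 3 agree on ProjID, MName; apply ProjID, MName→DeptNo and equate their DeptNo entries. No row becomes fully distinguished — the join is lossy.
Dependency preservation: every FD's attributes lie within a single fragment, so each can be enforced locally — preserved.

lossy but dependency-preserving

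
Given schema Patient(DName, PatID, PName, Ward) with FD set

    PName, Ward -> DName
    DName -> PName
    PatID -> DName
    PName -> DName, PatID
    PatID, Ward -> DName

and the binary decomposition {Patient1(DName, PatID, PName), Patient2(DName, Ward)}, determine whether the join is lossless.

Yes

Common attributes: Patient1 ∩ Patient2 = {DName}.
Closure of {DName}: DName → PName applies, adding PName; PName → DName, PatID applies, adding PatID. So (DName)⁺ = {DName, PatID, PName}.
This closure contains every attribute of Patient1, so Patient1 ∩ Patient2 → Patient1. The join is lossless.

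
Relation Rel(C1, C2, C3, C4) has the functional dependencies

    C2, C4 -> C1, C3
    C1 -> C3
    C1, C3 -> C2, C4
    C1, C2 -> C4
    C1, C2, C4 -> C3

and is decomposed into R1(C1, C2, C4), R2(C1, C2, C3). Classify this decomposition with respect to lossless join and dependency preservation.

Lossless test: (C1, C2)⁺ = {C1, C2, C3, C4}, which contains all of one fragment — lossless.
Dependency preservation: C2, C4 → C1, C3; C1, C3 → C2, C4; C1, C2, C4 → C3 are not contained in any single fragment, but the restricted closure of each left-hand side across the fragments still reaches the right-hand side; the remaining FDs each lie inside some fragment. All dependencies are preserved.

lossless and dependency-preserving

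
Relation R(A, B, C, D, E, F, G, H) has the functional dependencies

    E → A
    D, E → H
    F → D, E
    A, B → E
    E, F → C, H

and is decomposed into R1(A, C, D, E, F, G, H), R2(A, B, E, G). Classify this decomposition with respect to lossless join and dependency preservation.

lossy but dependency-preserving

Lossless test: (A, E, G)⁺ = {A, E, G}, which is a superkey of neither fragment — lossy.
Dependency preservation: every FD's attributes lie within a single fragment, so each can be enforced locally — preserved.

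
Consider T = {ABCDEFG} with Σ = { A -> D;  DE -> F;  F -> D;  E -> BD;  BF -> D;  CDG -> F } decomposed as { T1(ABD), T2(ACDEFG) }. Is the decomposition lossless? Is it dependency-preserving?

lossy and not dependency-preserving

Lossless test: (AD)⁺ = {AD}, which is a superkey of neither fragment — lossy.
Dependency preservation: the restricted closure of {E} across the fragments never reaches {BD}, so E → BD cannot be enforced without a join — not preserved.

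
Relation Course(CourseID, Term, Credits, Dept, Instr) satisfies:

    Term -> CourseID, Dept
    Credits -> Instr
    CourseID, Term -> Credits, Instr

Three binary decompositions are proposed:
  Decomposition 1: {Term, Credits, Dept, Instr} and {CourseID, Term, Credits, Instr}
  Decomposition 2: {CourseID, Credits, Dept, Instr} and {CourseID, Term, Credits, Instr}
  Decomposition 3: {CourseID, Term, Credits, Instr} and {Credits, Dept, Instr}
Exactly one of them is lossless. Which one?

Decomposition 1

Decomposition 1: common = {Term, Credits, Instr}, closure = {CourseID, Term, Credits, Dept, Instr} → lossless.
Decomposition 2: common = {CourseID, Credits, Instr}, closure = {CourseID, Credits, Instr} → lossy.
Decomposition 3: common = {Credits, Instr}, closure = {Credits, Instr} → lossy.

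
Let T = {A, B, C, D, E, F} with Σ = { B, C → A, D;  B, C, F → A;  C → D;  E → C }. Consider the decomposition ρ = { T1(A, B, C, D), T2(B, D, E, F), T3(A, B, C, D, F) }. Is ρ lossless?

Chase test. Columns are A, B, C, D, E, F; row i has aⱼ where attribute j ∈ Ti, else bᵢⱼ.
Initial tableau (one row per fragment):
  row 1: a1 a2 a3 a4 b15 b16
  row 2: b21 a2 b23 a4 a5 a6
  row 3: a1 a2 a3 a4 b35 a6
No row becomes fully distinguished — the join is lossy.

No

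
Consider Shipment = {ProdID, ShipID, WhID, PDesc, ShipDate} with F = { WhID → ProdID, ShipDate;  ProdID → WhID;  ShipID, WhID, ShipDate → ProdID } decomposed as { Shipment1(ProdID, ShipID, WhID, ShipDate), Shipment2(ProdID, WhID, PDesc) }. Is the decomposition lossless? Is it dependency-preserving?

lossy but dependency-preserving

Lossless test: (ProdID, WhID)⁺ = {ProdID, WhID, ShipDate}, which is a superkey of neither fragment — lossy.
Dependency preservation: every FD's attributes lie within a single fragment, so each can be enforced locally — preserved.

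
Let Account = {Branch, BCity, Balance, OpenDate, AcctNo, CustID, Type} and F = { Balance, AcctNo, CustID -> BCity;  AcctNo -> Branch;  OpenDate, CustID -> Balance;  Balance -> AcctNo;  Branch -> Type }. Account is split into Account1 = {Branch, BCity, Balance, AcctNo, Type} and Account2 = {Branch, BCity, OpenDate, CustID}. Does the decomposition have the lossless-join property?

No

Common attributes: Account1 ∩ Account2 = {Branch, BCity}.
Closure of {Branch, BCity}: Branch → Type applies, adding Type. So (Branch, BCity)⁺ = {Branch, BCity, Type}.
The closure contains neither all of Account1 = {Branch, BCity, Balance, AcctNo, Type} nor all of Account2 = {Branch, BCity, OpenDate, CustID}, so the common attributes are not a superkey of either fragment. The join is lossy.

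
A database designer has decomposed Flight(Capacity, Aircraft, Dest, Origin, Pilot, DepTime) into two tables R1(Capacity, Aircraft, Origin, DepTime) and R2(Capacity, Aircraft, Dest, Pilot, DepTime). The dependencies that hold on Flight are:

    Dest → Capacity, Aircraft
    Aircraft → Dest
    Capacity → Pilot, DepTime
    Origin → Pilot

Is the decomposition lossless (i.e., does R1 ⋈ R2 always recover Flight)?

Yes

Common attributes: R1 ∩ R2 = {Capacity, Aircraft, DepTime}.
Closure of {Capacity, Aircraft, DepTime}: Aircraft → Dest applies, adding Dest; Capacity → Pilot, DepTime applies, adding Pilot. So (Capacity, Aircraft, DepTime)⁺ = {Capacity, Aircraft, Dest, Pilot, DepTime}.
This closure contains every attribute of R2, so R1 ∩ R2 → R2. The join is lossless.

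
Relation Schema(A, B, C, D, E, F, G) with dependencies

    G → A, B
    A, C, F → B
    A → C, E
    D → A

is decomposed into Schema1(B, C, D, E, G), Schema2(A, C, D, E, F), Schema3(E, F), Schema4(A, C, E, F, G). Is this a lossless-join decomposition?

Chase test. Columns are A, B, C, D, E, F, G; row i has aⱼ where attribute j ∈ Schemai, else bᵢⱼ.
Initial tableau (one row per fragment):
  row 1: b11 a2 a3 a4 a5 b16 a7
  row 2: a1 b22 a3 a4 a5 a6 b27
  row 3: b31 b32 b33 b34 a5 a6 b37
  row 4: a1 b42 a3 b44 a5 a6 a7
Rows 1 and 4 agree on G; apply G→A, B and equate their A, B entries.
Rows 2 and 4 agree on A, C, F; apply A, C, F→B and equate their B entries.
No row becomes fully distinguished — the join is lossy.

No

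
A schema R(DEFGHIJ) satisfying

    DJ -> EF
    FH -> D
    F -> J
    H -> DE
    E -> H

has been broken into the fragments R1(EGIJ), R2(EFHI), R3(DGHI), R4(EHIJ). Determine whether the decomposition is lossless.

Chase test. Columns are DEFGHIJ; row i has aⱼ where attribute j ∈ Ri, else bᵢⱼ.
Initial tableau (one row per fragment):
  row 1: b11 a2 b13 a4 b15 a6 a7
  row 2: b21 a2 a3 b24 a5 a6 b27
  row 3: a1 b32 b33 a4 a5 a6 b37
  row 4: b41 a2 b43 b44 a5 a6 a7
Rows 2 and 3 agree on H; apply H→DE and equate their DE entries.
Rows 2 and 4 agree on H; apply H→DE and equate their DE entries.
Rows 1 and 2 agree on E; apply E→H and equate their H entries.
Rows 1 and 2 agree on H; apply H→DE and equate their DE entries.
Rows 1 and 4 agree on DJ; apply DJ→EF and equate their EF entries.
No row becomes fully distinguished — the join is lossy.

No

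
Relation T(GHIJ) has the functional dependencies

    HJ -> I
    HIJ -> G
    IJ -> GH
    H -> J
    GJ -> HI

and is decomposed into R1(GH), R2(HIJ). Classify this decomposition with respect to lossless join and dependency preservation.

Lossless test: (H)⁺ = {GHIJ}, which contains all of one fragment — lossless.
Dependency preservation: the restricted closure of {GJ} across the fragments never reaches {HI}, so GJ → HI cannot be enforced without a join — not preserved.

lossless but not dependency-preserving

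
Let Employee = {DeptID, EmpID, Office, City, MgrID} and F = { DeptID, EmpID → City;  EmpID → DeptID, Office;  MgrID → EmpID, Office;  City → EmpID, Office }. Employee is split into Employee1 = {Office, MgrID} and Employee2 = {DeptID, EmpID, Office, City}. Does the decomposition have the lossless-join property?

Common attributes: Employee1 ∩ Employee2 = {Office}.
No dependency enlarges {Office}, so (Office)⁺ = {Office}.
The closure contains neither all of Employee1 = {Office, MgrID} nor all of Employee2 = {DeptID, EmpID, Office, City}, so the common attributes are not a superkey of either fragment. The join is lossy.

No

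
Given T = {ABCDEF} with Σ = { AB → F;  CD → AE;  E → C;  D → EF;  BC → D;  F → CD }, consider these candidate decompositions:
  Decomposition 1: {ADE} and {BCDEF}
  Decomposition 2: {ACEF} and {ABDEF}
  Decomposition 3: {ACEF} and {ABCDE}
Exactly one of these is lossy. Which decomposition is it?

Decomposition 1: common = {DE}, closure = {ACDEF} → lossless.
Decomposition 2: common = {AEF}, closure = {ACDEF} → lossless.
Decomposition 3: common = {ACE}, closure = {ACE} → lossy.

Decomposition 3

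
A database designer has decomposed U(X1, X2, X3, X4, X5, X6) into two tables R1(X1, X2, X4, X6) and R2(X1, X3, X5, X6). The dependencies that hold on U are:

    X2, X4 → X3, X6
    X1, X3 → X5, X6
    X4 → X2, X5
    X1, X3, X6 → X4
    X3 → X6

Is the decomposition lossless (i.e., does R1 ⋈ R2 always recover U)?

No

Common attributes: R1 ∩ R2 = {X1, X6}.
No dependency enlarges {X1, X6}, so (X1, X6)⁺ = {X1, X6}.
The closure contains neither all of R1 = {X1, X2, X4, X6} nor all of R2 = {X1, X3, X5, X6}, so the common attributes are not a superkey of either fragment. The join is lossy.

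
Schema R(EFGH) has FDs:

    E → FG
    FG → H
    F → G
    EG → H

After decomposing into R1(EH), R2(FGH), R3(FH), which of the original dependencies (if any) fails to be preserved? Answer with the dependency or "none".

E → FG

Check E → FG: no single fragment contains all of {EFG}, and the restricted closure of {E} across the fragments never reaches {FG}.
FG → H is preserved.
F → G is preserved.
EG → H is preserved.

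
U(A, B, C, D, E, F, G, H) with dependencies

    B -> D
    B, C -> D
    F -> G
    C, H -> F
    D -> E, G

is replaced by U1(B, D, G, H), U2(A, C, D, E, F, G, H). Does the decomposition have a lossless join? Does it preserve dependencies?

Lossless test: (D, G, H)⁺ = {D, E, G, H}, which is a superkey of neither fragment — lossy.
Dependency preservation: B, C → D is not contained in any single fragment, but the restricted closure of its left-hand side across the fragments still reaches the right-hand side; the remaining FDs each lie inside some fragment. All dependencies are preserved.

lossy but dependency-preserving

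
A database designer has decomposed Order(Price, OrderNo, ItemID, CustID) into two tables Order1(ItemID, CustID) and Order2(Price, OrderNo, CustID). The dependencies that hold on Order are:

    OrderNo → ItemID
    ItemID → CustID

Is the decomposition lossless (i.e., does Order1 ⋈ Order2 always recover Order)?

Common attributes: Order1 ∩ Order2 = {CustID}.
No dependency enlarges {CustID}, so (CustID)⁺ = {CustID}.
The closure contains neither all of Order1 = {ItemID, CustID} nor all of Order2 = {Price, OrderNo, CustID}, so the common attributes are not a superkey of either fragment. The join is lossy.

No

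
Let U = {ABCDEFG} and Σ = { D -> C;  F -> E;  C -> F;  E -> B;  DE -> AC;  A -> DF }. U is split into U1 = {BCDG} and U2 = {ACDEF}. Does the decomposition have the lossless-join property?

Common attributes: U1 ∩ U2 = {CD}.
Closure of {CD}: C → F applies, adding F; F → E applies, adding E; E → B applies, adding B; DE → AC applies, adding A. So (CD)⁺ = {ABCDEF}.
This closure contains every attribute of U2, so U1 ∩ U2 → U2. The join is lossless.

Yes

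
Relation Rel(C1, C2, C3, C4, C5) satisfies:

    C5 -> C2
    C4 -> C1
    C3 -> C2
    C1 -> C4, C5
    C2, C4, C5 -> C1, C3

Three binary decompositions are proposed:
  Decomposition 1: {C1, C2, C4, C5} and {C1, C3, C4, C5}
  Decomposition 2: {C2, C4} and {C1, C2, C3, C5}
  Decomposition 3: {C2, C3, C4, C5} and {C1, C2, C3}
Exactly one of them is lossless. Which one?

Decomposition 1

Decomposition 1: common = {C1, C4, C5}, closure = {C1, C2, C3, C4, C5} → lossless.
Decomposition 2: common = {C2}, closure = {C2} → lossy.
Decomposition 3: common = {C2, C3}, closure = {C2, C3} → lossy.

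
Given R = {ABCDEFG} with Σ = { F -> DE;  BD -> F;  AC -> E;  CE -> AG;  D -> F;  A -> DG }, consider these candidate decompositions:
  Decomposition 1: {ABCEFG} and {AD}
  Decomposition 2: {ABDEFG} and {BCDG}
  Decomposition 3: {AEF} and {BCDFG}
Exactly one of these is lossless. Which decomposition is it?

Decomposition 1

Decomposition 1: common = {A}, closure = {ADEFG} → lossless.
Decomposition 2: common = {BDG}, closure = {BDEFG} → lossy.
Decomposition 3: common = {F}, closure = {DEF} → lossy.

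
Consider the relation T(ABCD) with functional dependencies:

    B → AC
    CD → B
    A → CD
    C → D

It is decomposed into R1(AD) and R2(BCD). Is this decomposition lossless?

Common attributes: R1 ∩ R2 = {D}.
No dependency enlarges {D}, so (D)⁺ = {D}.
The closure contains neither all of R1 = {AD} nor all of R2 = {BCD}, so the common attributes are not a superkey of either fragment. The join is lossy.

No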